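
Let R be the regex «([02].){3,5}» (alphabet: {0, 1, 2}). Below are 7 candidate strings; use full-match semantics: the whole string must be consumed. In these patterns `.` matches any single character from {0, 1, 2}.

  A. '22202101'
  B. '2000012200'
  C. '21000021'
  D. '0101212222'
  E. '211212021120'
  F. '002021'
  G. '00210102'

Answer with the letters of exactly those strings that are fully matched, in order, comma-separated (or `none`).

A → match
B → match
C → match
D → match
E → no match
F → match
G → match

A, B, C, D, F, G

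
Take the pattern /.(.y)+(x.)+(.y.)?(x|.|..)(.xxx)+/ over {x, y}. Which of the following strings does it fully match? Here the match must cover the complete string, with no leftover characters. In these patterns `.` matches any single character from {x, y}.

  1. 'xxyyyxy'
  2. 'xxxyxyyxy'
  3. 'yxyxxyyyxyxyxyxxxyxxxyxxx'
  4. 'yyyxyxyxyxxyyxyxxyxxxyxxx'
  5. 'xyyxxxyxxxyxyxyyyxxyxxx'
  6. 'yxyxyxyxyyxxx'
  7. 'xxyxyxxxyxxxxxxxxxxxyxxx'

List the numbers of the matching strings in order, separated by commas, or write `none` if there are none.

1 → no match — must end with 'xxx'
2 → no match — must end with 'xxx'
3 → no match
4 → no match
5 → match
6 → match
7 → match

5, 6, 7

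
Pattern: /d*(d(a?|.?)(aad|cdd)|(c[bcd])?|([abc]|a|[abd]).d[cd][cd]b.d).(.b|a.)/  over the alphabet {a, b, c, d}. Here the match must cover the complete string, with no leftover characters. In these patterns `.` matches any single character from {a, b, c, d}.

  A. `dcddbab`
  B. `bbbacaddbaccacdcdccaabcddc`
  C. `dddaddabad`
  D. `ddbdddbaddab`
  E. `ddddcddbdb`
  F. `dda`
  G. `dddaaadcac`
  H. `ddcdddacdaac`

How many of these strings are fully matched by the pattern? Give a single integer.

4

A → match
B → no match
C → no match
D → match
E → match
F → no match
G → match
H → no match
Total matched: 4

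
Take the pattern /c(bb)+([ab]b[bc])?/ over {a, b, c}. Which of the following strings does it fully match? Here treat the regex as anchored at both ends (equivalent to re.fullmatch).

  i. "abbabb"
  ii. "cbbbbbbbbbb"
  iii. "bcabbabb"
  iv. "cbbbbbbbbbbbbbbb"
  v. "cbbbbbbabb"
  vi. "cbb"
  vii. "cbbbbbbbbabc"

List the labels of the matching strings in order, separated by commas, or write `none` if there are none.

i → no match — must start with "cbb"
ii → match
iii → no match — must start with "cbb"
iv → match
v → match
vi → match
vii → match

ii, iv, v, vi, vii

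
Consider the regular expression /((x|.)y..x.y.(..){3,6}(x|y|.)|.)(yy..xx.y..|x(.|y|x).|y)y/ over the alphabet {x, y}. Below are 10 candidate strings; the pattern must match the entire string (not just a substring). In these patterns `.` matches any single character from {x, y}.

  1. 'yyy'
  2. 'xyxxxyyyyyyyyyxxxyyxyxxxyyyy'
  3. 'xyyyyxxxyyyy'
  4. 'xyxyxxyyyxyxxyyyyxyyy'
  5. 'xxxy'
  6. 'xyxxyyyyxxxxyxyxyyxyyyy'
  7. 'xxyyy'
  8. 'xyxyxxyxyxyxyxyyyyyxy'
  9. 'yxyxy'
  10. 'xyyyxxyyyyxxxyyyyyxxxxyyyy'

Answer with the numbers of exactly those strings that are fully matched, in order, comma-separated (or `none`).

1. 'yyy' → match
2 → match
3. 'xyyyyxxxyyyy' → match
4 → match
5. 'xxxy' → no match
6 → no match
7. 'xxyyy' → match
8 → no match
9. 'yxyxy' → match
10 → match

1, 2, 3, 4, 7, 9, 10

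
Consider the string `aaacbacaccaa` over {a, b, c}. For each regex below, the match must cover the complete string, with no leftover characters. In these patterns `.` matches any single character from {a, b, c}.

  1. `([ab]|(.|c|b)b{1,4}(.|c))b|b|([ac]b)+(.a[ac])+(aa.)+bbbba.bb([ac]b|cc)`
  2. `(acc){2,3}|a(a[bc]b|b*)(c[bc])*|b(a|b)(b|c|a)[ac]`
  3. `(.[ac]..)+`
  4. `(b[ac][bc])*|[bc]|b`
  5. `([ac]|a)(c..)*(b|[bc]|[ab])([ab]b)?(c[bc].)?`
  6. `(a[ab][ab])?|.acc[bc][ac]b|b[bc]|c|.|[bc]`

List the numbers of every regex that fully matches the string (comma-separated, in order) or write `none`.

3

1 → no match
2 → no match
3 → match
4 → no match
5 → no match
6 → no match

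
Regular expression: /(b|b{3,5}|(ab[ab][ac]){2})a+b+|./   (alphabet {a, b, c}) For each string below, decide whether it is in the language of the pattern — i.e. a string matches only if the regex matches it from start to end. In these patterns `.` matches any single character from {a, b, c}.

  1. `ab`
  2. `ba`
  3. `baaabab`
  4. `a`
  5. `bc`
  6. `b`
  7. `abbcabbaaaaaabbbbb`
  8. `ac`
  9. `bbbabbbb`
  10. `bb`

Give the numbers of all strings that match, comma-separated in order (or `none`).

1. `ab` → no match
2. `ba` → no match
3. `baaabab` → no match
4. `a` → match
5. `bc` → no match
6. `b` → match
7 → match
8. `ac` → no match
9. `bbbabbbb` → match
10. `bb` → no match

4, 6, 7, 9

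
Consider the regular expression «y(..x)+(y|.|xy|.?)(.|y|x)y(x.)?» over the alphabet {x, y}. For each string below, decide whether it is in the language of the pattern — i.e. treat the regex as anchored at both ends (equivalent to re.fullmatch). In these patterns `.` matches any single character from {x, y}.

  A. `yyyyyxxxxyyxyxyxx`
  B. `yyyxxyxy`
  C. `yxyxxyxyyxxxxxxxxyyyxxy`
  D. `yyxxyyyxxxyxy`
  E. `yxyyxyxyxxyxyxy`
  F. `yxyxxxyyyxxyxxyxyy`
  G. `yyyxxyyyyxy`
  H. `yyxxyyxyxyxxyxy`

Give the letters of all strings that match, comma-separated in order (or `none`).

B

A → no match
B → match
C → no match
D → no match
E → no match
F → no match
G → no match
H → no match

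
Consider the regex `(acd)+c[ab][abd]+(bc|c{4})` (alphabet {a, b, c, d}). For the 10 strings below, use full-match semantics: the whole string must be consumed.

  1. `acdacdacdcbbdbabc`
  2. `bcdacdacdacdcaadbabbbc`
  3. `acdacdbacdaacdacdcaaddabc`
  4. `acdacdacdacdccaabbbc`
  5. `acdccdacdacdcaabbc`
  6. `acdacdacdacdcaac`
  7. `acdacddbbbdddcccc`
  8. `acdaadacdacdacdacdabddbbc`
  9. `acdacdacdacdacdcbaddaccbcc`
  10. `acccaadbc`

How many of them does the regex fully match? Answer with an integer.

1

1 → match
2 → no match — must start with `acd`
3 → no match
4 → no match
5 → no match
6 → no match
7 → no match
8 → no match
9 → no match
10. `acccaadbc` → no match — must start with `acd`
Total matched: 1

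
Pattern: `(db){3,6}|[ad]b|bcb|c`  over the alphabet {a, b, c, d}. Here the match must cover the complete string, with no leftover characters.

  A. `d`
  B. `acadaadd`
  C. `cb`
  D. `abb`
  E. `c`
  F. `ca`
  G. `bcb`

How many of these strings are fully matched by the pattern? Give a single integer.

2

A → no match
B → no match
C → no match
D → no match
E → match
F → no match
G → match
Total matched: 2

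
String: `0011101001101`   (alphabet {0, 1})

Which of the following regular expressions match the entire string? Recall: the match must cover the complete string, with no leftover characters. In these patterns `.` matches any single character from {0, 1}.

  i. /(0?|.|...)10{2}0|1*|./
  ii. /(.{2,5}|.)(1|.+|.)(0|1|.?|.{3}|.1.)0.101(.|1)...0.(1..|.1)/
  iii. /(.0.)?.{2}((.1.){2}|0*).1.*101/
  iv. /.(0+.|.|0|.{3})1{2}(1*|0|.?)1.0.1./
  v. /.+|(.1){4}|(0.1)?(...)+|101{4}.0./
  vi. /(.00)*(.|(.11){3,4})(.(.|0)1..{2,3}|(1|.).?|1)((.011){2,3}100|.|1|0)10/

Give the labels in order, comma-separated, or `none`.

iii, v

i → no match
ii → no match
iii → match
iv → no match
v → match
vi → no match — must end with `10`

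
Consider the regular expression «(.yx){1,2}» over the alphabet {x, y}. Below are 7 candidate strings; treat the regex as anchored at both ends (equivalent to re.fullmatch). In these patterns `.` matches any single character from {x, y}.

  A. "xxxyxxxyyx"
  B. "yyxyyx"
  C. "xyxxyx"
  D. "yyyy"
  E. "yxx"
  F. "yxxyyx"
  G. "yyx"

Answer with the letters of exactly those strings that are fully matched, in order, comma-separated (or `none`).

A. "xxxyxxxyyx" → no match
B. "yyxyyx" → match
C. "xyxxyx" → match
D. "yyyy" → no match — must end with "yx"
E. "yxx" → no match — must end with "yx"
F. "yxxyyx" → no match
G. "yyx" → match

B, C, G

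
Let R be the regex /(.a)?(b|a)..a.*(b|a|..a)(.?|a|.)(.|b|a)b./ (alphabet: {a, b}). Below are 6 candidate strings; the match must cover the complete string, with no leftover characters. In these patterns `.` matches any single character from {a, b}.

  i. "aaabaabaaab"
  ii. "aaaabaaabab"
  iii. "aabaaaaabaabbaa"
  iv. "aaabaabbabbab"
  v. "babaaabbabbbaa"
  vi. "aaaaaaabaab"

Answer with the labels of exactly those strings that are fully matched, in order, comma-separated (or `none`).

none

i → no match
ii → no match
iii → no match
iv → no match
v → no match
vi → no match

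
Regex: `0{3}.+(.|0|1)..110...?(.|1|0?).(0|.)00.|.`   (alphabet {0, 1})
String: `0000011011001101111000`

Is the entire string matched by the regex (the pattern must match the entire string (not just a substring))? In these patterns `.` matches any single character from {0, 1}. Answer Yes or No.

Yes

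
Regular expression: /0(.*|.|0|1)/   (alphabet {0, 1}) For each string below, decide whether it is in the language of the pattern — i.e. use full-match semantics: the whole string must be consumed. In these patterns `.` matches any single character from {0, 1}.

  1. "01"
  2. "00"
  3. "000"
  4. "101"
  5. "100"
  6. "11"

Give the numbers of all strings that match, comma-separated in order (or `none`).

1. "01" → match
2. "00" → match
3. "000" → match
4. "101" → no match — must start with "0"
5. "100" → no match — must start with "0"
6. "11" → no match — must start with "0"

1, 2, 3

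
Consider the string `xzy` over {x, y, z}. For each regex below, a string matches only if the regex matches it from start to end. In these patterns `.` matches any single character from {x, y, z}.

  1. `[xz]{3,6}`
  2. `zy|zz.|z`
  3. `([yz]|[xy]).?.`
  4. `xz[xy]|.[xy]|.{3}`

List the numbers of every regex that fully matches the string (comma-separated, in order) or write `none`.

3, 4

1 → no match
2 → no match
3 → match
4 → match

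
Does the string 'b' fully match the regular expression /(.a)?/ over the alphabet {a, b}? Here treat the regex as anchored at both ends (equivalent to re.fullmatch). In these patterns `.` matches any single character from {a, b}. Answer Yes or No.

No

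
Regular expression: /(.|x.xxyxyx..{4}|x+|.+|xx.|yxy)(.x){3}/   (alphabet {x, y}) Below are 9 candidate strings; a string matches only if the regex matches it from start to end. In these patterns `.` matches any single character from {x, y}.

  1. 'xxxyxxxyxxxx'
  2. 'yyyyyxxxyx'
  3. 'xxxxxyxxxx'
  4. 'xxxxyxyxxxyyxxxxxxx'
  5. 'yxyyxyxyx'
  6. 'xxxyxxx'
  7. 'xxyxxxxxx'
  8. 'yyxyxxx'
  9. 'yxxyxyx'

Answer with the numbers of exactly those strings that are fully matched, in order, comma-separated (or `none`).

1 → no match
2 → match
3 → no match
4 → match
5 → match
6 → match
7 → match
8 → match
9 → match

2, 4, 5, 6, 7, 8, 9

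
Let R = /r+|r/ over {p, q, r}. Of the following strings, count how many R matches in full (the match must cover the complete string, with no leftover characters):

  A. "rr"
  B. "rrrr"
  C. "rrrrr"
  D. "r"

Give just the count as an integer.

4

A. "rr" → match
B. "rrrr" → match
C. "rrrrr" → match
D. "r" → match
Total matched: 4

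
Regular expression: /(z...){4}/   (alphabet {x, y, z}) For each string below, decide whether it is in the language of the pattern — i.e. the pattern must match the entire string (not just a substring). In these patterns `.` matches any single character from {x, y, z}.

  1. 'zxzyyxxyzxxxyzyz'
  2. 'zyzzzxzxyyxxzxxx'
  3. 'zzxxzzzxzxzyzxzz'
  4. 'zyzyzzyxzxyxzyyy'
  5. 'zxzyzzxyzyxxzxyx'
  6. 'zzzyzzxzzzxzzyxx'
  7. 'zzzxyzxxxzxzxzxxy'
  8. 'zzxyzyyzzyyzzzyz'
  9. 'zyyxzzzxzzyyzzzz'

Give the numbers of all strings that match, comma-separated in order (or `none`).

1 → no match
2 → no match
3 → match
4 → match
5 → match
6 → match
7 → no match
8 → match
9 → match

3, 4, 5, 6, 8, 9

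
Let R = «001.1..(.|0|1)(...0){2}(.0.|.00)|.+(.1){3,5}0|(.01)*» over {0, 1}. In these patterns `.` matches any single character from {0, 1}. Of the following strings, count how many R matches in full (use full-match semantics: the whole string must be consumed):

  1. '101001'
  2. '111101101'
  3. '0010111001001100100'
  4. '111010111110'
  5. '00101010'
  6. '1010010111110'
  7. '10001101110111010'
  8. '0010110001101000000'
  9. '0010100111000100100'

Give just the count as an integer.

8

1 → match
2 → no match
3 → match
4 → match
5 → match
6 → match
7 → match
8 → match
9 → match
Total matched: 8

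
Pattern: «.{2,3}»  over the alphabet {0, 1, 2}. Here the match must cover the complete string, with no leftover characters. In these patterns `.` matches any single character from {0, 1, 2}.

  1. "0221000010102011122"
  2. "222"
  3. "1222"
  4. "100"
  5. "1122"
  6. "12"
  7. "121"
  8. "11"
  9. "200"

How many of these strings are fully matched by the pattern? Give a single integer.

1 → no match
2 → match
3 → no match
4 → match
5 → no match
6 → match
7 → match
8 → match
9 → match
Total matched: 6

6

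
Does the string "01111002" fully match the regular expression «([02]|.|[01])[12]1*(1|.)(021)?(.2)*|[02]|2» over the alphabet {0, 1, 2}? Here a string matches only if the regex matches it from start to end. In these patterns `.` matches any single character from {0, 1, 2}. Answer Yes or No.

Yes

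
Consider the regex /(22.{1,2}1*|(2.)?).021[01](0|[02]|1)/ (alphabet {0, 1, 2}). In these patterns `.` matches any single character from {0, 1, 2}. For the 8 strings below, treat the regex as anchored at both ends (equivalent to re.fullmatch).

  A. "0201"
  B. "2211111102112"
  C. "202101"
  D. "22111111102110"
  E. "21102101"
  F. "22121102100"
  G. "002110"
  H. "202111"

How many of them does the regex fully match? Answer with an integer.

7

A → no match
B → match
C → match
D → match
E → match
F → match
G → match
H → match
Total matched: 7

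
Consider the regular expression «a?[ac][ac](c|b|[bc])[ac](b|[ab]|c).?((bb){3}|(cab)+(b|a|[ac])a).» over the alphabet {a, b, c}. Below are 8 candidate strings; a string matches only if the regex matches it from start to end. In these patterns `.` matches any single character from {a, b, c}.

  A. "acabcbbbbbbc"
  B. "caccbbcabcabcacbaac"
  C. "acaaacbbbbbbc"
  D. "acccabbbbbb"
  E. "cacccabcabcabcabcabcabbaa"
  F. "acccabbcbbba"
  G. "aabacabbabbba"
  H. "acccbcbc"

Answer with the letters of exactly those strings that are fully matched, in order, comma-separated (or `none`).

none

A → no match
B → no match
C → no match
D → no match
E → no match
F → no match
G → no match
H → no match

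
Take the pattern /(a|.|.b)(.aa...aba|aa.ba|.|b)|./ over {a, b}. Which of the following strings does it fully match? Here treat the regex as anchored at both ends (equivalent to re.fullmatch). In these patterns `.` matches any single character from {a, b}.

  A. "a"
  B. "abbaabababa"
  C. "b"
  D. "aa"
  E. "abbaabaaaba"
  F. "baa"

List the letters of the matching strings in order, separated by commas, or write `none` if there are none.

A → match
B → match
C → match
D → match
E → match
F → no match

A, B, C, D, E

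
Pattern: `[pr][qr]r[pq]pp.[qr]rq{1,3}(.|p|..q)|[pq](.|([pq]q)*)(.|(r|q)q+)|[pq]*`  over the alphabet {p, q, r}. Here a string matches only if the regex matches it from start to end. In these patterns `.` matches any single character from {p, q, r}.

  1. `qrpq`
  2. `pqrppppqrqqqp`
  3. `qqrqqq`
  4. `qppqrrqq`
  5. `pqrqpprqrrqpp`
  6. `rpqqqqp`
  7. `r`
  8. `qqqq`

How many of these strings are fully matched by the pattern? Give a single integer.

1 → no match
2 → match
3 → match
4 → no match
5 → no match
6 → no match
7 → no match
8 → match
Total matched: 3

3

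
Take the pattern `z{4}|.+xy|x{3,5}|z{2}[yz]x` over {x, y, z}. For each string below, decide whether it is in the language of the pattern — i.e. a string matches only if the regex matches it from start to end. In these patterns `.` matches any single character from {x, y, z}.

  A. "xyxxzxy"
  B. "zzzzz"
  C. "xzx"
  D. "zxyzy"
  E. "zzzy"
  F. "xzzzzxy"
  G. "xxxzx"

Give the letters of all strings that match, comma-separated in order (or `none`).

A, F

A → match
B → no match
C → no match
D → no match
E → no match
F → match
G → no match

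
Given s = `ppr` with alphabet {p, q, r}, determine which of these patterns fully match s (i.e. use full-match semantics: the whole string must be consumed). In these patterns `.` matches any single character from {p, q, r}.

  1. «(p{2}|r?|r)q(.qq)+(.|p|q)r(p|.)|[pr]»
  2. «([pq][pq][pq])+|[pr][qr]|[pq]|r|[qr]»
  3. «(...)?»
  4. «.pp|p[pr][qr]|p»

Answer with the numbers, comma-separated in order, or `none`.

3, 4

1 → no match
2 → no match
3 → match
4 → match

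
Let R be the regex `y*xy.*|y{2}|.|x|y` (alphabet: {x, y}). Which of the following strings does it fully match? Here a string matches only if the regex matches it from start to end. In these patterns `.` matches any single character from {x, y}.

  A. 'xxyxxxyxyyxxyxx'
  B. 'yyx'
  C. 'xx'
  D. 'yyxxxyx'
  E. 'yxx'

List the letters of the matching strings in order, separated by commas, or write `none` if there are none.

none

A → no match
B → no match
C → no match
D → no match
E → no match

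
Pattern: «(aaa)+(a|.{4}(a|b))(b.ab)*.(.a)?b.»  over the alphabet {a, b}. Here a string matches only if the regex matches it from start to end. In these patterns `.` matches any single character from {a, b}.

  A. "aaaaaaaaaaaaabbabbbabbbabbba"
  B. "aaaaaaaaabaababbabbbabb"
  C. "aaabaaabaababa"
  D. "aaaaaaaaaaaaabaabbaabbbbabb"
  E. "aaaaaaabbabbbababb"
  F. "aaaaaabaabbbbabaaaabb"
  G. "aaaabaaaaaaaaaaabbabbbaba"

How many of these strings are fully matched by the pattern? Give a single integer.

3

A → match
B → match
C → no match
D → no match
E → match
F → no match
G → no match
Total matched: 3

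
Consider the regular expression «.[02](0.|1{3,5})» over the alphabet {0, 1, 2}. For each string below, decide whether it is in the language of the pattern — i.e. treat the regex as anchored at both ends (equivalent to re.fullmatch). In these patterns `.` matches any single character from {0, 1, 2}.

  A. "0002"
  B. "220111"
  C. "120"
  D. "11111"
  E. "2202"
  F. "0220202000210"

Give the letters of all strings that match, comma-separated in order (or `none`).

A, E

A → match
B → no match
C → no match
D → no match
E → match
F → no match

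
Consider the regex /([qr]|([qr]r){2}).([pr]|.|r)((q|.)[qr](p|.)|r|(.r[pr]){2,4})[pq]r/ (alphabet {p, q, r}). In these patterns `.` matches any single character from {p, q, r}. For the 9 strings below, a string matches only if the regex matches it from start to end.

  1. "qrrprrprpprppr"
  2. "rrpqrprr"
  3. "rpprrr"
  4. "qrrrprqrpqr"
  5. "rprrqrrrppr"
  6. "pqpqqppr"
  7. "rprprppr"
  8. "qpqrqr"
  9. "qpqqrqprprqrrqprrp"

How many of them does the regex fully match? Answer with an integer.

1 → match
2 → no match
3 → no match
4 → match
5 → no match
6 → no match
7 → match
8 → match
9 → no match — must end with "r"
Total matched: 4

4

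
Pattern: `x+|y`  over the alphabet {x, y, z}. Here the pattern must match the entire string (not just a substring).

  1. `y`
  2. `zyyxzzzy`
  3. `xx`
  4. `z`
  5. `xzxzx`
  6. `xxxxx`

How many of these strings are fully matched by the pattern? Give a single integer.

1 → match
2 → no match
3 → match
4 → no match
5 → no match
6 → match
Total matched: 3

3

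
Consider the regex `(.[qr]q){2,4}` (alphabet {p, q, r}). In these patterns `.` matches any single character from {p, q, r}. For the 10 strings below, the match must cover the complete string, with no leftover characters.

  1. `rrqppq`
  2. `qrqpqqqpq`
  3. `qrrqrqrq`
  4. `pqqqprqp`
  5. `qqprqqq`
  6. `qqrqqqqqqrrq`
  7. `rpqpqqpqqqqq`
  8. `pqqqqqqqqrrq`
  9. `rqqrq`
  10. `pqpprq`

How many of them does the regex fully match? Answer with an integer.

1 → no match
2 → no match
3 → no match
4 → no match — must end with `q`
5 → no match
6 → no match
7 → no match
8 → match
9 → no match
10 → no match
Total matched: 1

1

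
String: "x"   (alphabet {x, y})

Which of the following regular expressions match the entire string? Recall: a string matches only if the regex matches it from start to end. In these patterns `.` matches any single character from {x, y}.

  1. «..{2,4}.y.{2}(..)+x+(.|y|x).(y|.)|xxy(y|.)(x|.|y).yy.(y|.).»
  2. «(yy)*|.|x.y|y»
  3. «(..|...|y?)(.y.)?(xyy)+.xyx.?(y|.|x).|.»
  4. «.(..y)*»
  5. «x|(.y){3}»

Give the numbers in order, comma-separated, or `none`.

1 → no match
2 → match
3 → match
4 → match
5 → match

2, 3, 4, 5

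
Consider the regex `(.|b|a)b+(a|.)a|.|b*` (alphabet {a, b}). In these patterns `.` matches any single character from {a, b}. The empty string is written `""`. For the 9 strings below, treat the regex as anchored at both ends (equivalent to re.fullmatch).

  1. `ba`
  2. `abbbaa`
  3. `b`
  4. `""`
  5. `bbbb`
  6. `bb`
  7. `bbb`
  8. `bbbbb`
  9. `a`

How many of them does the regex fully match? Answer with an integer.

8

1 → no match
2 → match
3 → match
4 → match
5 → match
6 → match
7 → match
8 → match
9 → match
Total matched: 8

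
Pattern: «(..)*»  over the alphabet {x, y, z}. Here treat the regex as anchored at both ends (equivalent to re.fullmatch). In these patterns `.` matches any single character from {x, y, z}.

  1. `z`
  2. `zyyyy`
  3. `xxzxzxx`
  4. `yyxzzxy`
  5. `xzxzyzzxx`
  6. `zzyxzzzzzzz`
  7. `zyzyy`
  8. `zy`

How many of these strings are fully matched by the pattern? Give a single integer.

1. `z` → no match
2. `zyyyy` → no match
3. `xxzxzxx` → no match
4. `yyxzzxy` → no match
5. `xzxzyzzxx` → no match
6. `zzyxzzzzzzz` → no match
7. `zyzyy` → no match
8. `zy` → match
Total matched: 1

1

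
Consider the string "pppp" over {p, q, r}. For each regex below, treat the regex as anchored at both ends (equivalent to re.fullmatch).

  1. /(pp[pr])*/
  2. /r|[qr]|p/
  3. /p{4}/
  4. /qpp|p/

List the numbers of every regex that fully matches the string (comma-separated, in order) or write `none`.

1 → no match
2 → no match
3 → match
4 → no match

3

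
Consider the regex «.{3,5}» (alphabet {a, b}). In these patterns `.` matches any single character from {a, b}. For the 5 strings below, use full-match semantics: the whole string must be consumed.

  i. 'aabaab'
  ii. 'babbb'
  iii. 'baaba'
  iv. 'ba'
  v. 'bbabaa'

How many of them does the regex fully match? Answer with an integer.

2

i → no match
ii → match
iii → match
iv → no match
v → no match
Total matched: 2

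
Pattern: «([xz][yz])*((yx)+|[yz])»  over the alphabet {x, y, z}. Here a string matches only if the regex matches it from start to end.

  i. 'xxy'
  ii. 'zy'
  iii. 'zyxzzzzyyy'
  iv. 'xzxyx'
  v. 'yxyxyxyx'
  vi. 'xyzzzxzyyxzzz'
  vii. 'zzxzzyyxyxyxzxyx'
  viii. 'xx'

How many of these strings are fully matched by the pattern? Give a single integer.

i → no match
ii → no match
iii → no match
iv → no match
v → match
vi → no match
vii → no match
viii → no match
Total matched: 1

1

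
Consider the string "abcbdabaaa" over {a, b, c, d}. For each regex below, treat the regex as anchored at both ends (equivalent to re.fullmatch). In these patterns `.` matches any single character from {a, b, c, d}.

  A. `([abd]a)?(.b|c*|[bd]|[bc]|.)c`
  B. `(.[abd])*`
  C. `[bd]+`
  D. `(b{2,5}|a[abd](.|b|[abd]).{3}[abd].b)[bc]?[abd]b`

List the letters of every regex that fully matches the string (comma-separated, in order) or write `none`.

A → no match — must end with "c"
B → match
C → no match
D → no match — must end with "b"

B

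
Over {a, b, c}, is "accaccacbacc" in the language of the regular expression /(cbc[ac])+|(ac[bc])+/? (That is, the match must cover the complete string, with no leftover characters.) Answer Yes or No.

Yes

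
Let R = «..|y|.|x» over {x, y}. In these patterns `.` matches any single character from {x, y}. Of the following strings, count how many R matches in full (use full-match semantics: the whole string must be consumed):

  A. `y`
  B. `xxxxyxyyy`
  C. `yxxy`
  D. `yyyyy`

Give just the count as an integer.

A → match
B → no match
C → no match
D → no match
Total matched: 1

1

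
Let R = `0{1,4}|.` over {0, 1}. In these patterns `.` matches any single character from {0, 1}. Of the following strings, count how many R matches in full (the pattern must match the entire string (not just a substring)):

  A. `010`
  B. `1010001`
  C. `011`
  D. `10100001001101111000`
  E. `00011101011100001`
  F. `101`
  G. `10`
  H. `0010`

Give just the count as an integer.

A. `010` → no match
B. `1010001` → no match
C. `011` → no match
D → no match
E → no match
F. `101` → no match
G. `10` → no match
H. `0010` → no match
Total matched: 0

0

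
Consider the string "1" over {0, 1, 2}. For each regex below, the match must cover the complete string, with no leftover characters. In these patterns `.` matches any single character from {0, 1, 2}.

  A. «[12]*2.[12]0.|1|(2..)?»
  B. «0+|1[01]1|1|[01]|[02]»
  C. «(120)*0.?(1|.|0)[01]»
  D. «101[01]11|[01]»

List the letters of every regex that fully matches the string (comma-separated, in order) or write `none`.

A → match
B → match
C → no match
D → match

A, B, D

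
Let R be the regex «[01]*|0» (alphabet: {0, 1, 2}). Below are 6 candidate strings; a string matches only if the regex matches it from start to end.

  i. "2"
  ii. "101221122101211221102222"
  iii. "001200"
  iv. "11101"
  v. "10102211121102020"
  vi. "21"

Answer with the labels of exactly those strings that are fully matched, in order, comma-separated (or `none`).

i → no match
ii → no match
iii → no match
iv → match
v → no match
vi → no match

iv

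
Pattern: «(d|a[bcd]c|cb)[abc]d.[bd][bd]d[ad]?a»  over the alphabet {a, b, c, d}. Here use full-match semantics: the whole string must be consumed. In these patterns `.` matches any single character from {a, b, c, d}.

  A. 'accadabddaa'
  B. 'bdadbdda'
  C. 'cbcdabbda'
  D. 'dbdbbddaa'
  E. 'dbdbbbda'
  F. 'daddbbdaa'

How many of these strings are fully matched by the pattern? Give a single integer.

5

A → match
B → no match
C → match
D → match
E → match
F → match
Total matched: 5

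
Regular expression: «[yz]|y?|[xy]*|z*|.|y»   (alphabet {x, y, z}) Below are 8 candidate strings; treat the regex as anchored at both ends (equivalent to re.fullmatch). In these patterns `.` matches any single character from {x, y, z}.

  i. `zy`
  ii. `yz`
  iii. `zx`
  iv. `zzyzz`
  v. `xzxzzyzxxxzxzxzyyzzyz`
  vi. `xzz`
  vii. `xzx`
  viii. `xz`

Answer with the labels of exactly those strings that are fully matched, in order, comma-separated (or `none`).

i → no match
ii → no match
iii → no match
iv → no match
v → no match
vi → no match
vii → no match
viii → no match

none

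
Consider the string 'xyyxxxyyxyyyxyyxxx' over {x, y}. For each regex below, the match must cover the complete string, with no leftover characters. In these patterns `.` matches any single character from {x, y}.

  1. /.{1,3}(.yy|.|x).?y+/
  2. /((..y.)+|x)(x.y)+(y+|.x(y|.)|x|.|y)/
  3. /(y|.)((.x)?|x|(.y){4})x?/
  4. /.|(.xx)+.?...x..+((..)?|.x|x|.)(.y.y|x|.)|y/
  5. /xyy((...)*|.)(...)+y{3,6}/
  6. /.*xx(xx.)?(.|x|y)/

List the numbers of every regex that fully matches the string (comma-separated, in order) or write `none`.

1 → no match — must end with 'y'
2 → match
3 → no match
4 → no match
5 → no match — must end with 'y'
6 → match

2, 6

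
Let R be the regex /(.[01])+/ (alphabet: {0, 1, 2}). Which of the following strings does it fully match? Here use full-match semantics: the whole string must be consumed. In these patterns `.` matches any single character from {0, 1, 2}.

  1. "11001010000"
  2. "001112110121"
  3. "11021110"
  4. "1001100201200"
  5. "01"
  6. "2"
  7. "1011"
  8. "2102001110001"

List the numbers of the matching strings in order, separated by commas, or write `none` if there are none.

5, 7

1 → no match
2 → no match
3 → no match
4 → no match
5 → match
6 → no match
7 → match
8 → no match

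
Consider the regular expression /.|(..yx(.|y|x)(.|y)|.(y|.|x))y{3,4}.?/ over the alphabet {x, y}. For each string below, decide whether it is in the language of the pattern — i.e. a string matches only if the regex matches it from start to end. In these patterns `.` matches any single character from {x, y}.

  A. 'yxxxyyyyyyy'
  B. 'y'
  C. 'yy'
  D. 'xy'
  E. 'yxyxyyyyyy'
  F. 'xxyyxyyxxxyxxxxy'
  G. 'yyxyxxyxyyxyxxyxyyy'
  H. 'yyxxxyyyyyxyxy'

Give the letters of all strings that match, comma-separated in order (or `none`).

B, E

A. 'yxxxyyyyyyy' → no match
B. 'y' → match
C. 'yy' → no match
D. 'xy' → no match
E. 'yxyxyyyyyy' → match
F → no match
G → no match
H → no match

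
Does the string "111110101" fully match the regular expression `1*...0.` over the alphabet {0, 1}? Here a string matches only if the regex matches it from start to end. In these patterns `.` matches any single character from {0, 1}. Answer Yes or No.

Yes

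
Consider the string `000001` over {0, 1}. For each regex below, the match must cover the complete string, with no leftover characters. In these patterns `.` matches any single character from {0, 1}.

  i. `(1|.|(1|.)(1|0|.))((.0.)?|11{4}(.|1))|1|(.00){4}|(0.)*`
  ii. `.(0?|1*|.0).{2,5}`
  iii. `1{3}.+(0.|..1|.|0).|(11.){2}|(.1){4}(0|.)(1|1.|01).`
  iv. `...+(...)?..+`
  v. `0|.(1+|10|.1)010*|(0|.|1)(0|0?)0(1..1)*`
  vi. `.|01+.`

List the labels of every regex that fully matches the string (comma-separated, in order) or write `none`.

i, ii, iv

i → match
ii → match
iii → no match
iv → match
v → no match
vi → no match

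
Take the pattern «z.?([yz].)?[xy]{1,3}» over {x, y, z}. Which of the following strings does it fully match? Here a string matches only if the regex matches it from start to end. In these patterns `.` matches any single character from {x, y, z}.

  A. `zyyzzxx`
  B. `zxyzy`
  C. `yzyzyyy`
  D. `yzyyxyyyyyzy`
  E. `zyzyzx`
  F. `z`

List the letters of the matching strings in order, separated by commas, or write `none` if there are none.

A → no match
B → match
C → no match — must start with `z`
D → no match — must start with `z`
E → no match
F → no match

B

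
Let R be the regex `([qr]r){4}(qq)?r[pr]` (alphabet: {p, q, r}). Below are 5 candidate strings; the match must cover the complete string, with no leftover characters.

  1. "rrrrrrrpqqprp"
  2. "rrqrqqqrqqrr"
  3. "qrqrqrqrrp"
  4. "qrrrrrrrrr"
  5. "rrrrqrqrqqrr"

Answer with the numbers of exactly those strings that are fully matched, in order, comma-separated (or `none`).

1 → no match
2 → no match
3 → match
4 → match
5 → match

3, 4, 5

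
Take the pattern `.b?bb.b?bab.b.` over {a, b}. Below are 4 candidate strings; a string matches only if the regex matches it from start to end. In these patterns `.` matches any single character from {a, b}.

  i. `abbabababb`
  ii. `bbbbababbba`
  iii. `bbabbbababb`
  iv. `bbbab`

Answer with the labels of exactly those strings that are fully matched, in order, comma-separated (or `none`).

i, ii

i → match
ii → match
iii → no match
iv → no match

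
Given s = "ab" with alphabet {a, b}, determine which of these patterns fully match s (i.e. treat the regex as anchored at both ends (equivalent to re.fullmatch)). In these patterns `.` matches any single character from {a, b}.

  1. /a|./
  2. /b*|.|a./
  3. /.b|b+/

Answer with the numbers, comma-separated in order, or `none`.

2, 3

1 → no match
2 → match
3 → match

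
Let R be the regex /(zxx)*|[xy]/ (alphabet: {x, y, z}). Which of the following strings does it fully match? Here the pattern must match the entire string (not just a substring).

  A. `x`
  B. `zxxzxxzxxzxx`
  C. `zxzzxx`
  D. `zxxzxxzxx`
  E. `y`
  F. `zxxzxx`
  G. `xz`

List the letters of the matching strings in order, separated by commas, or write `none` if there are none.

A, B, D, E, F

A. `x` → match
B. `zxxzxxzxxzxx` → match
C. `zxzzxx` → no match
D. `zxxzxxzxx` → match
E. `y` → match
F. `zxxzxx` → match
G. `xz` → no match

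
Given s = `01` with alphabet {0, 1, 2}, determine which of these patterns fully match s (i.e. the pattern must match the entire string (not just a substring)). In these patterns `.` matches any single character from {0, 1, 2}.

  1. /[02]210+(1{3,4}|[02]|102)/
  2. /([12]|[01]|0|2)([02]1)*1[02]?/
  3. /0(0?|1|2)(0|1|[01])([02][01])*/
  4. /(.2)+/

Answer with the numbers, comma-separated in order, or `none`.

2, 3

1 → no match
2 → match
3 → match
4 → no match — must end with `2`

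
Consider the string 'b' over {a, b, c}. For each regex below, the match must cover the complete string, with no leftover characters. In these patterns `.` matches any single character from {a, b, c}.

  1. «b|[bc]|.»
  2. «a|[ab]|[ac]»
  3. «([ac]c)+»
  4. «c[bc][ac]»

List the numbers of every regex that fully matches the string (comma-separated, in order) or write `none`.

1, 2

1 → match
2 → match
3 → no match — must end with 'c'
4 → no match — must start with 'c'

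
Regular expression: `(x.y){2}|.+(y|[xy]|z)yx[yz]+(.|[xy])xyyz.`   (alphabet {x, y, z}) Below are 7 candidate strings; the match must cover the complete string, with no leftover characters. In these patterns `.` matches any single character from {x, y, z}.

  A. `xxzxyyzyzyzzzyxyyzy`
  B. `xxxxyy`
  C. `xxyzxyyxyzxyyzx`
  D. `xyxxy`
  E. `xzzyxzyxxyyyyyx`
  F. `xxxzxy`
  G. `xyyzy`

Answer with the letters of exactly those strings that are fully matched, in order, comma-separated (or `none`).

A → no match
B. `xxxxyy` → no match
C → match
D. `xyxxy` → no match
E → no match
F. `xxxzxy` → no match
G. `xyyzy` → no match

C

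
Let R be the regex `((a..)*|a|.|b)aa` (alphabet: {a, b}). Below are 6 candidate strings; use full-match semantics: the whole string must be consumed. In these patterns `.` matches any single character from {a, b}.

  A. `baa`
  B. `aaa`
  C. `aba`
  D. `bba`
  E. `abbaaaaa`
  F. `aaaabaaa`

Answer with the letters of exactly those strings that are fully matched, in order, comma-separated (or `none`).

A, B, E, F

A. `baa` → match
B. `aaa` → match
C. `aba` → no match — must end with `aa`
D. `bba` → no match — must end with `aa`
E. `abbaaaaa` → match
F. `aaaabaaa` → match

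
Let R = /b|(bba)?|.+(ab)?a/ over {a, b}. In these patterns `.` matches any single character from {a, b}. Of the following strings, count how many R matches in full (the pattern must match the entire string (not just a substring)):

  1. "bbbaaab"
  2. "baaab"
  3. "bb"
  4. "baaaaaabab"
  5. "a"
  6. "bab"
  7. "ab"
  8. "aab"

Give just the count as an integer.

0

1. "bbbaaab" → no match
2. "baaab" → no match
3. "bb" → no match
4. "baaaaaabab" → no match
5. "a" → no match
6. "bab" → no match
7. "ab" → no match
8. "aab" → no match
Total matched: 0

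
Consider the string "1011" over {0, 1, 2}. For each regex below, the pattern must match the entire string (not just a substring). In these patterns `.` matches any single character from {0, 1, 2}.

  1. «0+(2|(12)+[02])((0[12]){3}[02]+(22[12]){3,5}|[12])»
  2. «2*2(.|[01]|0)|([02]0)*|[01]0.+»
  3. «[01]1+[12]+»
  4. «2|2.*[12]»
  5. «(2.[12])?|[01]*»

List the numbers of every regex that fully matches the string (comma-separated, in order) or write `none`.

2, 5

1 → no match — must start with "0"
2 → match
3 → no match
4 → no match — must start with "2"
5 → match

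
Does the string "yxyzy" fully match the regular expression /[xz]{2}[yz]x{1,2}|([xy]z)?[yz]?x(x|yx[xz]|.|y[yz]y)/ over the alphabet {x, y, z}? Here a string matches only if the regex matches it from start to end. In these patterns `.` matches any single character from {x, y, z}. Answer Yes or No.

Yes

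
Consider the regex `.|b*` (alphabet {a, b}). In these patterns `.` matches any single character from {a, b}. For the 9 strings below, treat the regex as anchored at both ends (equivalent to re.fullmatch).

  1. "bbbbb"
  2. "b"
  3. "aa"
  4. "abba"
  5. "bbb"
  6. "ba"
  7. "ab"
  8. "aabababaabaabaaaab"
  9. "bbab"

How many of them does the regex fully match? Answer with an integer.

3

1 → match
2 → match
3 → no match
4 → no match
5 → match
6 → no match
7 → no match
8 → no match
9 → no match
Total matched: 3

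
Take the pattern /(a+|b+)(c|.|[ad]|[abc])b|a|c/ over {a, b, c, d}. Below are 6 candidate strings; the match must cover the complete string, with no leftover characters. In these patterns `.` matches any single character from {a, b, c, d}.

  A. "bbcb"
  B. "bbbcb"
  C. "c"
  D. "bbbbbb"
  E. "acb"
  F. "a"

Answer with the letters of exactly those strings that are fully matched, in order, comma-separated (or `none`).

A. "bbcb" → match
B. "bbbcb" → match
C. "c" → match
D. "bbbbbb" → match
E. "acb" → match
F. "a" → match

A, B, C, D, E, F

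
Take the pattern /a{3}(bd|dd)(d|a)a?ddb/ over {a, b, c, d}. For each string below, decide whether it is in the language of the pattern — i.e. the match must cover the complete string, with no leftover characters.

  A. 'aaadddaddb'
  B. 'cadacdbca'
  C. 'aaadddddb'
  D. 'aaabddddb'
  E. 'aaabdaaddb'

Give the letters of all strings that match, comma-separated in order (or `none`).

A → match
B → no match — must start with 'a'
C → match
D → match
E → match

A, C, D, E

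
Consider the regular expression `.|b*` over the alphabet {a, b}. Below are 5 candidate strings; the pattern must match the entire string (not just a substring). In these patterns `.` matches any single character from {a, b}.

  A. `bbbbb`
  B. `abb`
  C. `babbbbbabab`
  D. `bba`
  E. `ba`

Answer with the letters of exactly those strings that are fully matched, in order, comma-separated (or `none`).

A

A. `bbbbb` → match
B. `abb` → no match
C. `babbbbbabab` → no match
D. `bba` → no match
E. `ba` → no match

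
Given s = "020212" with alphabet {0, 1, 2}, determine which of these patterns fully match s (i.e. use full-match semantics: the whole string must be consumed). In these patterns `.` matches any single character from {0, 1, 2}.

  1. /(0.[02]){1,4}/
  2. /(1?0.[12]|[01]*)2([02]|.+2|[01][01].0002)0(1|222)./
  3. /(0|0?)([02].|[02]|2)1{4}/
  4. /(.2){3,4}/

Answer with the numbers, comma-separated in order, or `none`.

4

1 → no match
2 → no match
3 → no match — must end with "1"
4 → match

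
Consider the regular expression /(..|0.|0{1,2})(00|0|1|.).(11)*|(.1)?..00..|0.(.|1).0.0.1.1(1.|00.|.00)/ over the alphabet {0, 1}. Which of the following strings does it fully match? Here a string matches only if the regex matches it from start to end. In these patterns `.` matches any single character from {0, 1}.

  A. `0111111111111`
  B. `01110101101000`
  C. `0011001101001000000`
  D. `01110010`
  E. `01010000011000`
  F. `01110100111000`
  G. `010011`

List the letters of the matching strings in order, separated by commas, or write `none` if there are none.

A → match
B → match
C → no match
D → match
E → no match
F → match
G → match

A, B, D, F, G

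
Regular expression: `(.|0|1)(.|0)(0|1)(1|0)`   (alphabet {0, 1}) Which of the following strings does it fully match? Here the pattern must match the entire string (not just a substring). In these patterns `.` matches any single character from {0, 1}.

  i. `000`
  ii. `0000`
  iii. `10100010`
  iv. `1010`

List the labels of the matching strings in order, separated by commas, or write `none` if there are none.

i. `000` → no match
ii. `0000` → match
iii. `10100010` → no match
iv. `1010` → match

ii, iv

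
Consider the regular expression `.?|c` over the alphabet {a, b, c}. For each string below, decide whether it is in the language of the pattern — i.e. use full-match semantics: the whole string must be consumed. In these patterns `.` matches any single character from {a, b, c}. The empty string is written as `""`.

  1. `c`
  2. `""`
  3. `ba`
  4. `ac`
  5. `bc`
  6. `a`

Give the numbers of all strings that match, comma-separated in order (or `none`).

1 → match
2 → match
3 → no match
4 → no match
5 → no match
6 → match

1, 2, 6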